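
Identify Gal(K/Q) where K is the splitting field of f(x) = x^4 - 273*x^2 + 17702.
Gal(K/Q) = V_4 (Klein four-group, Z/2Z × Z/2Z)

f factors as (x^2 - 167)(x^2 - 106), so the splitting field is K = Q(sqrt(167), sqrt(106)). The elements 167, 106, 17702 are all non-squares in Q, so sqrt(167) and sqrt(106) generate independent quadratic extensions. Thus [K:Q] = 4 and Gal(K/Q) is generated by the two order-2 automorphisms sqrt(167) ↦ -sqrt(167) and sqrt(106) ↦ -sqrt(106), giving V_4.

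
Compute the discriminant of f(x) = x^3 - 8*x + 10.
Δ = -652

For a depressed cubic x^3 + p x + q the discriminant is Δ = -4 p^3 - 27 q^2 = -4*(-8)^3 - 27*(10)^2 = 2048 - 2700 = -652.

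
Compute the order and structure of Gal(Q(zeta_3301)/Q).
|Gal(Q(zeta_3301)/Q)| = phi(3301) = 3300; group ≅ (Z/3301Z)^* ≅ Z/3300Z

The n-th cyclotomic polynomial Φ_3301(x) is the minimal polynomial of zeta_3301 over Q and has degree phi(3301) = 3300. So Q(zeta_3301) is a degree-3300 Galois extension with Galois group (Z/3301Z)^*. (Z/3301Z)^* is cyclic since 3301 is an odd prime power (or 4). Hence Gal(Q(zeta_3301)/Q) ≅ Z/3300Z.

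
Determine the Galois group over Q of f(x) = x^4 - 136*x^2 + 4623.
Gal(K/Q) = V_4 (Klein four-group, Z/2Z × Z/2Z)

f factors as (x^2 - 69)(x^2 - 67), so the splitting field is K = Q(sqrt(69), sqrt(67)). The elements 69, 67, 4623 are all non-squares in Q, so sqrt(69) and sqrt(67) generate independent quadratic extensions. Thus [K:Q] = 4 and Gal(K/Q) is generated by the two order-2 automorphisms sqrt(69) ↦ -sqrt(69) and sqrt(67) ↦ -sqrt(67), giving V_4.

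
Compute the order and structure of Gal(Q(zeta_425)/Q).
|Gal(Q(zeta_425)/Q)| = phi(425) = 320; group ≅ (Z/425Z)^* ≅ Z/16Z × Z/20Z

The n-th cyclotomic polynomial Φ_425(x) is the minimal polynomial of zeta_425 over Q and has degree phi(425) = 320. So Q(zeta_425) is a degree-320 Galois extension with Galois group (Z/425Z)^*. By CRT, (Z/425Z)^* ≅ (Z/25Z)^* × (Z/17Z)^*. Each prime-power unit group is (Z/25Z)^* ≅ Z/20Z; (Z/17Z)^* ≅ Z/16Z. Hence Gal(Q(zeta_425)/Q) ≅ Z/16Z × Z/20Z.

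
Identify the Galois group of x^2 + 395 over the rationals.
Gal(K/Q) = Z/2Z (cyclic of order 2)

x^2 + 395 is irreducible over Q since -395 is not a rational square. The splitting field Q(sqrt(-395)) has degree 2 over Q, and its unique nontrivial automorphism is sqrt(-395) ↦ -sqrt(-395). Hence Gal(Q(sqrt(-395))/Q) = Z/2Z.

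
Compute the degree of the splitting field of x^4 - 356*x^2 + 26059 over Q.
[K:Q] = 4

f factors as (x^2 - 103)(x^2 - 253); the splitting field is K = Q(sqrt(103), sqrt(253)). Since 103, 253, and 26059 are all non-squares in Q, the three subfields Q(sqrt(103)), Q(sqrt(253)), Q(sqrt(26059)) are distinct degree-2 extensions, so [K:Q] = 4 (Klein four Galois group).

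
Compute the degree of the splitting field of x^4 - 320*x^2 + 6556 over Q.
[K:Q] = 4

f factors as (x^2 - 298)(x^2 - 22); the splitting field is K = Q(sqrt(298), sqrt(22)). Since 298, 22, and 6556 are all non-squares in Q, the three subfields Q(sqrt(298)), Q(sqrt(22)), Q(sqrt(6556)) are distinct degree-2 extensions, so [K:Q] = 4 (Klein four Galois group).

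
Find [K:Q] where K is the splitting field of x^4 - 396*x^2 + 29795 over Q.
[K:Q] = 4

f factors as (x^2 - 101)(x^2 - 295); the splitting field is K = Q(sqrt(101), sqrt(295)). Since 101, 295, and 29795 are all non-squares in Q, the three subfields Q(sqrt(101)), Q(sqrt(295)), Q(sqrt(29795)) are distinct degree-2 extensions, so [K:Q] = 4 (Klein four Galois group).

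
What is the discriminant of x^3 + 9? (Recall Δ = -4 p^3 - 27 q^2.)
Δ = -2187

For a depressed cubic x^3 + p x + q the discriminant is Δ = -4 p^3 - 27 q^2 = -4*(0)^3 - 27*(9)^2 = 0 - 2187 = -2187.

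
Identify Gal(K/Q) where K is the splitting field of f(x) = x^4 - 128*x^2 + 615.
Gal(K/Q) = V_4 (Klein four-group, Z/2Z × Z/2Z)

f factors as (x^2 - 5)(x^2 - 123), so the splitting field is K = Q(sqrt(5), sqrt(123)). The elements 5, 123, 615 are all non-squares in Q, so sqrt(5) and sqrt(123) generate independent quadratic extensions. Thus [K:Q] = 4 and Gal(K/Q) is generated by the two order-2 automorphisms sqrt(5) ↦ -sqrt(5) and sqrt(123) ↦ -sqrt(123), giving V_4.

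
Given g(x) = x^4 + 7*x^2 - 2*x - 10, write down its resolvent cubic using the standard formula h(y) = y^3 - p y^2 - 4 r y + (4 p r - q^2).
h(y) = y^3 - 7*y^2 + 40*y - 284

Identify coefficients: p = 7, q = -2, r = -10.
Plug into h(y) = y^3 - p y^2 - 4 r y + (4 p r - q^2):
  h(y) = y^3 - (7) y^2 - 4*(-10) y + (4*(7)*(-10) - (-2)^2)
       = y^3 + (-7) y^2 + (40) y + (-284).
Simplifying: h(y) = y^3 - 7*y^2 + 40*y - 284.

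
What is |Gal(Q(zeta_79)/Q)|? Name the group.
|Gal(Q(zeta_79)/Q)| = phi(79) = 78; group ≅ (Z/79Z)^* ≅ Z/78Z

The n-th cyclotomic polynomial Φ_79(x) is the minimal polynomial of zeta_79 over Q and has degree phi(79) = 78. So Q(zeta_79) is a degree-78 Galois extension with Galois group (Z/79Z)^*. (Z/79Z)^* is cyclic since 79 is an odd prime power (or 4). Hence Gal(Q(zeta_79)/Q) ≅ Z/78Z.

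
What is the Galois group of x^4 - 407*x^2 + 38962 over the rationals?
Gal(K/Q) = V_4 (Klein four-group, Z/2Z × Z/2Z)

f factors as (x^2 - 154)(x^2 - 253), so the splitting field is K = Q(sqrt(154), sqrt(253)). The elements 154, 253, 38962 are all non-squares in Q, so sqrt(154) and sqrt(253) generate independent quadratic extensions. Thus [K:Q] = 4 and Gal(K/Q) is generated by the two order-2 automorphisms sqrt(154) ↦ -sqrt(154) and sqrt(253) ↦ -sqrt(253), giving V_4.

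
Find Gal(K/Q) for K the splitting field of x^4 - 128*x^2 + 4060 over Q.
Gal(K/Q) = V_4 (Klein four-group, Z/2Z × Z/2Z)

f factors as (x^2 - 70)(x^2 - 58), so the splitting field is K = Q(sqrt(70), sqrt(58)). The elements 70, 58, 4060 are all non-squares in Q, so sqrt(70) and sqrt(58) generate independent quadratic extensions. Thus [K:Q] = 4 and Gal(K/Q) is generated by the two order-2 automorphisms sqrt(70) ↦ -sqrt(70) and sqrt(58) ↦ -sqrt(58), giving V_4.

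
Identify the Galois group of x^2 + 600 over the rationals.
Gal(K/Q) = Z/2Z (cyclic of order 2)

x^2 + 600 is irreducible over Q since -600 is not a rational square. The splitting field Q(sqrt(-600)) has degree 2 over Q, and its unique nontrivial automorphism is sqrt(-600) ↦ -sqrt(-600). Hence Gal(Q(sqrt(-600))/Q) = Z/2Z.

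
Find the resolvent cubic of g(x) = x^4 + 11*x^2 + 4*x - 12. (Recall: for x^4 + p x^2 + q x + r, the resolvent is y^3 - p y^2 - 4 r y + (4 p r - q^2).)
h(y) = y^3 - 11*y^2 + 48*y - 544

Identify coefficients: p = 11, q = 4, r = -12.
Plug into h(y) = y^3 - p y^2 - 4 r y + (4 p r - q^2):
  h(y) = y^3 - (11) y^2 - 4*(-12) y + (4*(11)*(-12) - (4)^2)
       = y^3 + (-11) y^2 + (48) y + (-544).
Simplifying: h(y) = y^3 - 11*y^2 + 48*y - 544.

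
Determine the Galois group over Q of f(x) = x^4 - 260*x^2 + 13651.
Gal(K/Q) = V_4 (Klein four-group, Z/2Z × Z/2Z)

f factors as (x^2 - 187)(x^2 - 73), so the splitting field is K = Q(sqrt(187), sqrt(73)). The elements 187, 73, 13651 are all non-squares in Q, so sqrt(187) and sqrt(73) generate independent quadratic extensions. Thus [K:Q] = 4 and Gal(K/Q) is generated by the two order-2 automorphisms sqrt(187) ↦ -sqrt(187) and sqrt(73) ↦ -sqrt(73), giving V_4.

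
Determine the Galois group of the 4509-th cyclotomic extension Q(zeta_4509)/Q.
|Gal(Q(zeta_4509)/Q)| = phi(4509) = 2988; group ≅ (Z/4509Z)^* ≅ Z/18Z × Z/166Z

The n-th cyclotomic polynomial Φ_4509(x) is the minimal polynomial of zeta_4509 over Q and has degree phi(4509) = 2988. So Q(zeta_4509) is a degree-2988 Galois extension with Galois group (Z/4509Z)^*. By CRT, (Z/4509Z)^* ≅ (Z/27Z)^* × (Z/167Z)^*. Each prime-power unit group is (Z/27Z)^* ≅ Z/18Z; (Z/167Z)^* ≅ Z/166Z. Hence Gal(Q(zeta_4509)/Q) ≅ Z/18Z × Z/166Z.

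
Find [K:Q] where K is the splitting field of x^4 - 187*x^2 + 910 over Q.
[K:Q] = 4

f factors as (x^2 - 5)(x^2 - 182); the splitting field is K = Q(sqrt(5), sqrt(182)). Since 5, 182, and 910 are all non-squares in Q, the three subfields Q(sqrt(5)), Q(sqrt(182)), Q(sqrt(910)) are distinct degree-2 extensions, so [K:Q] = 4 (Klein four Galois group).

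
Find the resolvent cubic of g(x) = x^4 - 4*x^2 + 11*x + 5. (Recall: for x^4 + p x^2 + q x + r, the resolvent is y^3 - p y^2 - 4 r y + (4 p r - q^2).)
h(y) = y^3 + 4*y^2 - 20*y - 201

Identify coefficients: p = -4, q = 11, r = 5.
Plug into h(y) = y^3 - p y^2 - 4 r y + (4 p r - q^2):
  h(y) = y^3 - (-4) y^2 - 4*(5) y + (4*(-4)*(5) - (11)^2)
       = y^3 + (4) y^2 + (-20) y + (-201).
Simplifying: h(y) = y^3 + 4*y^2 - 20*y - 201.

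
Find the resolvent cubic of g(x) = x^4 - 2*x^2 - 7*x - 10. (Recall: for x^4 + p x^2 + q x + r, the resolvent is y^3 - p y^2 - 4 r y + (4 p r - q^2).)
h(y) = y^3 + 2*y^2 + 40*y + 31

Identify coefficients: p = -2, q = -7, r = -10.
Plug into h(y) = y^3 - p y^2 - 4 r y + (4 p r - q^2):
  h(y) = y^3 - (-2) y^2 - 4*(-10) y + (4*(-2)*(-10) - (-7)^2)
       = y^3 + (2) y^2 + (40) y + (31).
Simplifying: h(y) = y^3 + 2*y^2 + 40*y + 31.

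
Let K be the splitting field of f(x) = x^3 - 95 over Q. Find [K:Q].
[K:Q] = 6

x^3 - 95 has one real root r = 95^(1/3) and two complex roots r*zeta_3, r*zeta_3^2 where zeta_3 = e^(2*pi*i/3). The splitting field is Q(r, zeta_3). [Q(r):Q] = 3 and [Q(zeta_3):Q] = 2 with gcd = 1, so [Q(r, zeta_3):Q] = 3 * 2 = 6.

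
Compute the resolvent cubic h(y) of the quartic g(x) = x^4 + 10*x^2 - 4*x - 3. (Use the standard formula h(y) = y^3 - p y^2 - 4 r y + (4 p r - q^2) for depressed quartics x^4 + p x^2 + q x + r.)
h(y) = y^3 - 10*y^2 + 12*y - 136

Identify coefficients: p = 10, q = -4, r = -3.
Plug into h(y) = y^3 - p y^2 - 4 r y + (4 p r - q^2):
  h(y) = y^3 - (10) y^2 - 4*(-3) y + (4*(10)*(-3) - (-4)^2)
       = y^3 + (-10) y^2 + (12) y + (-136).
Simplifying: h(y) = y^3 - 10*y^2 + 12*y - 136.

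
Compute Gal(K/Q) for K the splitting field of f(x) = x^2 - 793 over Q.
Gal(K/Q) = Z/2Z (cyclic of order 2)

x^2 - 793 is irreducible over Q since 793 is not a rational square. The splitting field Q(sqrt(793)) has degree 2 over Q, and its unique nontrivial automorphism is sqrt(793) ↦ -sqrt(793). Hence Gal(Q(sqrt(793))/Q) = Z/2Z.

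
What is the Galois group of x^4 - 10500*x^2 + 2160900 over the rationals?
Gal(K/Q) = Z/2Z (cyclic of order 2)

f factors as (x^2 - 10290)(x^2 - 210), so the splitting field is K = Q(sqrt(10290), sqrt(210)). The squarefree part of 10290 is 210 and the squarefree part of 210 is also 210, so sqrt(10290) and sqrt(210) are both rational multiples of sqrt(210). Hence Q(sqrt(10290)) = Q(sqrt(210)) = Q(sqrt(210)), and the splitting field collapses to a single degree-2 extension with Galois group Z/2Z.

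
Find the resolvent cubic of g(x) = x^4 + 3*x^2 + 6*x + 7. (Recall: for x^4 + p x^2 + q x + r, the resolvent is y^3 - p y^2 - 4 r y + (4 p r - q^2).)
h(y) = y^3 - 3*y^2 - 28*y + 48

Identify coefficients: p = 3, q = 6, r = 7.
Plug into h(y) = y^3 - p y^2 - 4 r y + (4 p r - q^2):
  h(y) = y^3 - (3) y^2 - 4*(7) y + (4*(3)*(7) - (6)^2)
       = y^3 + (-3) y^2 + (-28) y + (48).
Simplifying: h(y) = y^3 - 3*y^2 - 28*y + 48.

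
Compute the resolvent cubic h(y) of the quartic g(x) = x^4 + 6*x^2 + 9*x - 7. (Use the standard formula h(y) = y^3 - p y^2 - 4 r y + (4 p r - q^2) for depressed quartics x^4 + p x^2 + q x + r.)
h(y) = y^3 - 6*y^2 + 28*y - 249

Identify coefficients: p = 6, q = 9, r = -7.
Plug into h(y) = y^3 - p y^2 - 4 r y + (4 p r - q^2):
  h(y) = y^3 - (6) y^2 - 4*(-7) y + (4*(6)*(-7) - (9)^2)
       = y^3 + (-6) y^2 + (28) y + (-249).
Simplifying: h(y) = y^3 - 6*y^2 + 28*y - 249.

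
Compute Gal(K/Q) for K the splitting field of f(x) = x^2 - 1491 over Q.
Gal(K/Q) = Z/2Z (cyclic of order 2)

x^2 - 1491 is irreducible over Q since 1491 is not a rational square. The splitting field Q(sqrt(1491)) has degree 2 over Q, and its unique nontrivial automorphism is sqrt(1491) ↦ -sqrt(1491). Hence Gal(Q(sqrt(1491))/Q) = Z/2Z.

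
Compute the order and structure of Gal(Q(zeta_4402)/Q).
|Gal(Q(zeta_4402)/Q)| = phi(4402) = 2100; group ≅ (Z/4402Z)^* ≅ Z/30Z × Z/70Z

The n-th cyclotomic polynomial Φ_4402(x) is the minimal polynomial of zeta_4402 over Q and has degree phi(4402) = 2100. So Q(zeta_4402) is a degree-2100 Galois extension with Galois group (Z/4402Z)^*. By CRT, (Z/4402Z)^* ≅ (Z/2Z)^* × (Z/31Z)^* × (Z/71Z)^*. Each prime-power unit group is (Z/2Z)^* ≅ trivial group (order 1); (Z/31Z)^* ≅ Z/30Z; (Z/71Z)^* ≅ Z/70Z. Hence Gal(Q(zeta_4402)/Q) ≅ Z/30Z × Z/70Z.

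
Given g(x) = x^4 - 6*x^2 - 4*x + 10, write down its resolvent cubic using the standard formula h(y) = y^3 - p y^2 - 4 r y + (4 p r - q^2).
h(y) = y^3 + 6*y^2 - 40*y - 256

Identify coefficients: p = -6, q = -4, r = 10.
Plug into h(y) = y^3 - p y^2 - 4 r y + (4 p r - q^2):
  h(y) = y^3 - (-6) y^2 - 4*(10) y + (4*(-6)*(10) - (-4)^2)
       = y^3 + (6) y^2 + (-40) y + (-256).
Simplifying: h(y) = y^3 + 6*y^2 - 40*y - 256.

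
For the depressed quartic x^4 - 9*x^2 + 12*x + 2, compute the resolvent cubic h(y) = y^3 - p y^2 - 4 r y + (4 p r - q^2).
h(y) = y^3 + 9*y^2 - 8*y - 216

Identify coefficients: p = -9, q = 12, r = 2.
Plug into h(y) = y^3 - p y^2 - 4 r y + (4 p r - q^2):
  h(y) = y^3 - (-9) y^2 - 4*(2) y + (4*(-9)*(2) - (12)^2)
       = y^3 + (9) y^2 + (-8) y + (-216).
Simplifying: h(y) = y^3 + 9*y^2 - 8*y - 216.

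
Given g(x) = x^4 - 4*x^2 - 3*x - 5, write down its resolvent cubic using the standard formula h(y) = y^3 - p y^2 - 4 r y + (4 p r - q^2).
h(y) = y^3 + 4*y^2 + 20*y + 71

Identify coefficients: p = -4, q = -3, r = -5.
Plug into h(y) = y^3 - p y^2 - 4 r y + (4 p r - q^2):
  h(y) = y^3 - (-4) y^2 - 4*(-5) y + (4*(-4)*(-5) - (-3)^2)
       = y^3 + (4) y^2 + (20) y + (71).
Simplifying: h(y) = y^3 + 4*y^2 + 20*y + 71.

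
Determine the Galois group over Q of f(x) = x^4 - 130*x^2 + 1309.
Gal(K/Q) = V_4 (Klein four-group, Z/2Z × Z/2Z)

f factors as (x^2 - 11)(x^2 - 119), so the splitting field is K = Q(sqrt(11), sqrt(119)). The elements 11, 119, 1309 are all non-squares in Q, so sqrt(11) and sqrt(119) generate independent quadratic extensions. Thus [K:Q] = 4 and Gal(K/Q) is generated by the two order-2 automorphisms sqrt(11) ↦ -sqrt(11) and sqrt(119) ↦ -sqrt(119), giving V_4.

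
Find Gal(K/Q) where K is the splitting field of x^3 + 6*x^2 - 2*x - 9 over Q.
Gal(K/Q) = S_3 (symmetric group of order 6)

Compute the discriminant of x^3 + (6)*x^2 + (-2)*x + (-9): Δ = 7709. Since Δ is not a rational square, the Galois group is not contained in A_3; it must be the full S_3 (irreducibility of the cubic rules out anything smaller).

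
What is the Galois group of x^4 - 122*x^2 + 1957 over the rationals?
Gal(K/Q) = V_4 (Klein four-group, Z/2Z × Z/2Z)

f factors as (x^2 - 19)(x^2 - 103), so the splitting field is K = Q(sqrt(19), sqrt(103)). The elements 19, 103, 1957 are all non-squares in Q, so sqrt(19) and sqrt(103) generate independent quadratic extensions. Thus [K:Q] = 4 and Gal(K/Q) is generated by the two order-2 automorphisms sqrt(19) ↦ -sqrt(19) and sqrt(103) ↦ -sqrt(103), giving V_4.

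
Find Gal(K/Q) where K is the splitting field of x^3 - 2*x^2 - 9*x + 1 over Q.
Gal(K/Q) = S_3 (symmetric group of order 6)

Compute the discriminant of x^3 + (-2)*x^2 + (-9)*x + (1): Δ = 3569. Since Δ is not a rational square, the Galois group is not contained in A_3; it must be the full S_3 (irreducibility of the cubic rules out anything smaller).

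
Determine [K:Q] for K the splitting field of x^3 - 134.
[K:Q] = 6

x^3 - 134 has one real root r = 134^(1/3) and two complex roots r*zeta_3, r*zeta_3^2 where zeta_3 = e^(2*pi*i/3). The splitting field is Q(r, zeta_3). [Q(r):Q] = 3 and [Q(zeta_3):Q] = 2 with gcd = 1, so [Q(r, zeta_3):Q] = 3 * 2 = 6.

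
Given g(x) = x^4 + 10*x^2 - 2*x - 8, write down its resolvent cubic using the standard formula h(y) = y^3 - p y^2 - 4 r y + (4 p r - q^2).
h(y) = y^3 - 10*y^2 + 32*y - 324

Identify coefficients: p = 10, q = -2, r = -8.
Plug into h(y) = y^3 - p y^2 - 4 r y + (4 p r - q^2):
  h(y) = y^3 - (10) y^2 - 4*(-8) y + (4*(10)*(-8) - (-2)^2)
       = y^3 + (-10) y^2 + (32) y + (-324).
Simplifying: h(y) = y^3 - 10*y^2 + 32*y - 324.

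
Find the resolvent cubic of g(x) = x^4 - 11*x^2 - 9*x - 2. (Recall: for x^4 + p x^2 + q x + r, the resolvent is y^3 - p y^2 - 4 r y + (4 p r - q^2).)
h(y) = y^3 + 11*y^2 + 8*y + 7

Identify coefficients: p = -11, q = -9, r = -2.
Plug into h(y) = y^3 - p y^2 - 4 r y + (4 p r - q^2):
  h(y) = y^3 - (-11) y^2 - 4*(-2) y + (4*(-11)*(-2) - (-9)^2)
       = y^3 + (11) y^2 + (8) y + (7).
Simplifying: h(y) = y^3 + 11*y^2 + 8*y + 7.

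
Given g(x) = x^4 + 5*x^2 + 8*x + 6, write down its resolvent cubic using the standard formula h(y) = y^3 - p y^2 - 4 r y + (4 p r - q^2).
h(y) = y^3 - 5*y^2 - 24*y + 56

Identify coefficients: p = 5, q = 8, r = 6.
Plug into h(y) = y^3 - p y^2 - 4 r y + (4 p r - q^2):
  h(y) = y^3 - (5) y^2 - 4*(6) y + (4*(5)*(6) - (8)^2)
       = y^3 + (-5) y^2 + (-24) y + (56).
Simplifying: h(y) = y^3 - 5*y^2 - 24*y + 56.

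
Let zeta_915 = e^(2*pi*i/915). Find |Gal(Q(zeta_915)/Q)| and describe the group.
|Gal(Q(zeta_915)/Q)| = phi(915) = 480; group ≅ (Z/915Z)^* ≅ Z/2Z × Z/4Z × Z/60Z

The n-th cyclotomic polynomial Φ_915(x) is the minimal polynomial of zeta_915 over Q and has degree phi(915) = 480. So Q(zeta_915) is a degree-480 Galois extension with Galois group (Z/915Z)^*. By CRT, (Z/915Z)^* ≅ (Z/3Z)^* × (Z/5Z)^* × (Z/61Z)^*. Each prime-power unit group is (Z/3Z)^* ≅ Z/2Z; (Z/5Z)^* ≅ Z/4Z; (Z/61Z)^* ≅ Z/60Z. Hence Gal(Q(zeta_915)/Q) ≅ Z/2Z × Z/4Z × Z/60Z.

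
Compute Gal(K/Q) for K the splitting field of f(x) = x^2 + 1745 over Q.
Gal(K/Q) = Z/2Z (cyclic of order 2)

x^2 + 1745 is irreducible over Q since -1745 is not a rational square. The splitting field Q(sqrt(-1745)) has degree 2 over Q, and its unique nontrivial automorphism is sqrt(-1745) ↦ -sqrt(-1745). Hence Gal(Q(sqrt(-1745))/Q) = Z/2Z.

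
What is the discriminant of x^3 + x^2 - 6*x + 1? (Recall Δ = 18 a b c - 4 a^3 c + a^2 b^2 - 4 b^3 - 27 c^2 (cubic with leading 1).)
Δ = 761

For x^3 + a x^2 + b x + c the discriminant is Δ = 18 a b c - 4 a^3 c + a^2 b^2 - 4 b^3 - 27 c^2.
Plug a = 1, b = -6, c = 1:
  18*(1)*(-6)*(1) - 4*(1)^3*(1) + (1)^2*(-6)^2 - 4*(-6)^3 - 27*(1)^2
  = -108 + (-4) + 36 + (864) + (-27)
  = 761.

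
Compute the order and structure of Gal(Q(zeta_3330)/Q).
|Gal(Q(zeta_3330)/Q)| = phi(3330) = 864; group ≅ (Z/3330Z)^* ≅ Z/4Z × Z/6Z × Z/36Z

The n-th cyclotomic polynomial Φ_3330(x) is the minimal polynomial of zeta_3330 over Q and has degree phi(3330) = 864. So Q(zeta_3330) is a degree-864 Galois extension with Galois group (Z/3330Z)^*. By CRT, (Z/3330Z)^* ≅ (Z/2Z)^* × (Z/9Z)^* × (Z/5Z)^* × (Z/37Z)^*. Each prime-power unit group is (Z/2Z)^* ≅ trivial group (order 1); (Z/9Z)^* ≅ Z/6Z; (Z/5Z)^* ≅ Z/4Z; (Z/37Z)^* ≅ Z/36Z. Hence Gal(Q(zeta_3330)/Q) ≅ Z/4Z × Z/6Z × Z/36Z.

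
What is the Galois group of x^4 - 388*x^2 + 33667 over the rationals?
Gal(K/Q) = V_4 (Klein four-group, Z/2Z × Z/2Z)

f factors as (x^2 - 257)(x^2 - 131), so the splitting field is K = Q(sqrt(257), sqrt(131)). The elements 257, 131, 33667 are all non-squares in Q, so sqrt(257) and sqrt(131) generate independent quadratic extensions. Thus [K:Q] = 4 and Gal(K/Q) is generated by the two order-2 automorphisms sqrt(257) ↦ -sqrt(257) and sqrt(131) ↦ -sqrt(131), giving V_4.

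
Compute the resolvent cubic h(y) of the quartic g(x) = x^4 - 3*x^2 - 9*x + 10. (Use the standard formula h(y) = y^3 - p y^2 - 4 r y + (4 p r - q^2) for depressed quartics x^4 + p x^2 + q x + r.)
h(y) = y^3 + 3*y^2 - 40*y - 201

Identify coefficients: p = -3, q = -9, r = 10.
Plug into h(y) = y^3 - p y^2 - 4 r y + (4 p r - q^2):
  h(y) = y^3 - (-3) y^2 - 4*(10) y + (4*(-3)*(10) - (-9)^2)
       = y^3 + (3) y^2 + (-40) y + (-201).
Simplifying: h(y) = y^3 + 3*y^2 - 40*y - 201.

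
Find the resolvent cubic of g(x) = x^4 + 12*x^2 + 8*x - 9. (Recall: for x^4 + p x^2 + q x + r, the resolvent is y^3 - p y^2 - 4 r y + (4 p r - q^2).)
h(y) = y^3 - 12*y^2 + 36*y - 496

Identify coefficients: p = 12, q = 8, r = -9.
Plug into h(y) = y^3 - p y^2 - 4 r y + (4 p r - q^2):
  h(y) = y^3 - (12) y^2 - 4*(-9) y + (4*(12)*(-9) - (8)^2)
       = y^3 + (-12) y^2 + (36) y + (-496).
Simplifying: h(y) = y^3 - 12*y^2 + 36*y - 496.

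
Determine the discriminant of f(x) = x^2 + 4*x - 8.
Δ = 48

For a quadratic a x^2 + b x + c the discriminant is Δ = b^2 - 4ac = (4)^2 - 4*(1)*(-8) = 16 - (-32) = 48.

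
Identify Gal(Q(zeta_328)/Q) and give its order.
|Gal(Q(zeta_328)/Q)| = phi(328) = 160; group ≅ (Z/328Z)^* ≅ Z/2Z × Z/2Z × Z/40Z

The n-th cyclotomic polynomial Φ_328(x) is the minimal polynomial of zeta_328 over Q and has degree phi(328) = 160. So Q(zeta_328) is a degree-160 Galois extension with Galois group (Z/328Z)^*. By CRT, (Z/328Z)^* ≅ (Z/8Z)^* × (Z/41Z)^*. Each prime-power unit group is (Z/8Z)^* ≅ Z/2Z × Z/2Z; (Z/41Z)^* ≅ Z/40Z. Hence Gal(Q(zeta_328)/Q) ≅ Z/2Z × Z/2Z × Z/40Z.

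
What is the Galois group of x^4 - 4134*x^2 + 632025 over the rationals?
Gal(K/Q) = Z/2Z (cyclic of order 2)

f factors as (x^2 - 159)(x^2 - 3975), so the splitting field is K = Q(sqrt(159), sqrt(3975)). The squarefree part of 159 is 159 and the squarefree part of 3975 is also 159, so sqrt(159) and sqrt(3975) are both rational multiples of sqrt(159). Hence Q(sqrt(159)) = Q(sqrt(3975)) = Q(sqrt(159)), and the splitting field collapses to a single degree-2 extension with Galois group Z/2Z.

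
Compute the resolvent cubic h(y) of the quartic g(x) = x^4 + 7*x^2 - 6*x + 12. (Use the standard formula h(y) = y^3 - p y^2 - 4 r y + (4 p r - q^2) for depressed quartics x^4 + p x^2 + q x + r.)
h(y) = y^3 - 7*y^2 - 48*y + 300

Identify coefficients: p = 7, q = -6, r = 12.
Plug into h(y) = y^3 - p y^2 - 4 r y + (4 p r - q^2):
  h(y) = y^3 - (7) y^2 - 4*(12) y + (4*(7)*(12) - (-6)^2)
       = y^3 + (-7) y^2 + (-48) y + (300).
Simplifying: h(y) = y^3 - 7*y^2 - 48*y + 300.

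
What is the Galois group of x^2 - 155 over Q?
Gal(K/Q) = Z/2Z (cyclic of order 2)

x^2 - 155 is irreducible over Q since 155 is not a rational square. The splitting field Q(sqrt(155)) has degree 2 over Q, and its unique nontrivial automorphism is sqrt(155) ↦ -sqrt(155). Hence Gal(Q(sqrt(155))/Q) = Z/2Z.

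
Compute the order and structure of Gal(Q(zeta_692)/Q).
|Gal(Q(zeta_692)/Q)| = phi(692) = 344; group ≅ (Z/692Z)^* ≅ Z/2Z × Z/172Z

The n-th cyclotomic polynomial Φ_692(x) is the minimal polynomial of zeta_692 over Q and has degree phi(692) = 344. So Q(zeta_692) is a degree-344 Galois extension with Galois group (Z/692Z)^*. By CRT, (Z/692Z)^* ≅ (Z/4Z)^* × (Z/173Z)^*. Each prime-power unit group is (Z/4Z)^* ≅ Z/2Z; (Z/173Z)^* ≅ Z/172Z. Hence Gal(Q(zeta_692)/Q) ≅ Z/2Z × Z/172Z.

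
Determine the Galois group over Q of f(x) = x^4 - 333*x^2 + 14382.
Gal(K/Q) = V_4 (Klein four-group, Z/2Z × Z/2Z)

f factors as (x^2 - 51)(x^2 - 282), so the splitting field is K = Q(sqrt(51), sqrt(282)). The elements 51, 282, 14382 are all non-squares in Q, so sqrt(51) and sqrt(282) generate independent quadratic extensions. Thus [K:Q] = 4 and Gal(K/Q) is generated by the two order-2 automorphisms sqrt(51) ↦ -sqrt(51) and sqrt(282) ↦ -sqrt(282), giving V_4.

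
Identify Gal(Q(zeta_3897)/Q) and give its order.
|Gal(Q(zeta_3897)/Q)| = phi(3897) = 2592; group ≅ (Z/3897Z)^* ≅ Z/6Z × Z/432Z

The n-th cyclotomic polynomial Φ_3897(x) is the minimal polynomial of zeta_3897 over Q and has degree phi(3897) = 2592. So Q(zeta_3897) is a degree-2592 Galois extension with Galois group (Z/3897Z)^*. By CRT, (Z/3897Z)^* ≅ (Z/9Z)^* × (Z/433Z)^*. Each prime-power unit group is (Z/9Z)^* ≅ Z/6Z; (Z/433Z)^* ≅ Z/432Z. Hence Gal(Q(zeta_3897)/Q) ≅ Z/6Z × Z/432Z.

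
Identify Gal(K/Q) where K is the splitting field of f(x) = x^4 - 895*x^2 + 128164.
Gal(K/Q) = Z/2Z (cyclic of order 2)

f factors as (x^2 - 716)(x^2 - 179), so the splitting field is K = Q(sqrt(716), sqrt(179)). The squarefree part of 716 is 179 and the squarefree part of 179 is also 179, so sqrt(716) and sqrt(179) are both rational multiples of sqrt(179). Hence Q(sqrt(716)) = Q(sqrt(179)) = Q(sqrt(179)), and the splitting field collapses to a single degree-2 extension with Galois group Z/2Z.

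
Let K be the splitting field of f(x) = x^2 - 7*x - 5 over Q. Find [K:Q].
[K:Q] = 2

The discriminant of x^2 + (-7)*x + (-5) is b^2 - 4c = 49 - (-20) = 69. Since 69 is not a perfect square in Q, the polynomial is irreducible over Q. Its two roots generate a degree-2 extension, so [K:Q] = 2.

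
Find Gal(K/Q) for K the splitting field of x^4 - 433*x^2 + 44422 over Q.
Gal(K/Q) = V_4 (Klein four-group, Z/2Z × Z/2Z)

f factors as (x^2 - 167)(x^2 - 266), so the splitting field is K = Q(sqrt(167), sqrt(266)). The elements 167, 266, 44422 are all non-squares in Q, so sqrt(167) and sqrt(266) generate independent quadratic extensions. Thus [K:Q] = 4 and Gal(K/Q) is generated by the two order-2 automorphisms sqrt(167) ↦ -sqrt(167) and sqrt(266) ↦ -sqrt(266), giving V_4.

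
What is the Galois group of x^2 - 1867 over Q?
Gal(K/Q) = Z/2Z (cyclic of order 2)

x^2 - 1867 is irreducible over Q since 1867 is not a rational square. The splitting field Q(sqrt(1867)) has degree 2 over Q, and its unique nontrivial automorphism is sqrt(1867) ↦ -sqrt(1867). Hence Gal(Q(sqrt(1867))/Q) = Z/2Z.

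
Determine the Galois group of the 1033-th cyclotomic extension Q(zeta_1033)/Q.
|Gal(Q(zeta_1033)/Q)| = phi(1033) = 1032; group ≅ (Z/1033Z)^* ≅ Z/1032Z

The n-th cyclotomic polynomial Φ_1033(x) is the minimal polynomial of zeta_1033 over Q and has degree phi(1033) = 1032. So Q(zeta_1033) is a degree-1032 Galois extension with Galois group (Z/1033Z)^*. (Z/1033Z)^* is cyclic since 1033 is an odd prime power (or 4). Hence Gal(Q(zeta_1033)/Q) ≅ Z/1032Z.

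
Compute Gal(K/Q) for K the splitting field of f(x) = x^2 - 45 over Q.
Gal(K/Q) = Z/2Z (cyclic of order 2)

x^2 - 45 is irreducible over Q since 45 is not a rational square. The splitting field Q(sqrt(45)) has degree 2 over Q, and its unique nontrivial automorphism is sqrt(45) ↦ -sqrt(45). Hence Gal(Q(sqrt(45))/Q) = Z/2Z.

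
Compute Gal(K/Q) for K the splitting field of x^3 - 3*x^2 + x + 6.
Gal(K/Q) = S_3 (symmetric group of order 6)

Compute the discriminant of x^3 + (-3)*x^2 + (1)*x + (6): Δ = -643. Since Δ is not a rational square, the Galois group is not contained in A_3; it must be the full S_3 (irreducibility of the cubic rules out anything smaller).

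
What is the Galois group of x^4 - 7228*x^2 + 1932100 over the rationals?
Gal(K/Q) = Z/2Z (cyclic of order 2)

f factors as (x^2 - 278)(x^2 - 6950), so the splitting field is K = Q(sqrt(278), sqrt(6950)). The squarefree part of 278 is 278 and the squarefree part of 6950 is also 278, so sqrt(278) and sqrt(6950) are both rational multiples of sqrt(278). Hence Q(sqrt(278)) = Q(sqrt(6950)) = Q(sqrt(278)), and the splitting field collapses to a single degree-2 extension with Galois group Z/2Z.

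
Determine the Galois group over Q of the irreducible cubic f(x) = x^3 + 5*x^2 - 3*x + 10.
Gal(K/Q) = S_3 (symmetric group of order 6)

Compute the discriminant of x^3 + (5)*x^2 + (-3)*x + (10): Δ = -10067. Since Δ is not a rational square, the Galois group is not contained in A_3; it must be the full S_3 (irreducibility of the cubic rules out anything smaller).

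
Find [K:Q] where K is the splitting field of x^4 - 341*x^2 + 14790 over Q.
[K:Q] = 4

f factors as (x^2 - 51)(x^2 - 290); the splitting field is K = Q(sqrt(51), sqrt(290)). Since 51, 290, and 14790 are all non-squares in Q, the three subfields Q(sqrt(51)), Q(sqrt(290)), Q(sqrt(14790)) are distinct degree-2 extensions, so [K:Q] = 4 (Klein four Galois group).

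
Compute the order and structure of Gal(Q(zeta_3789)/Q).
|Gal(Q(zeta_3789)/Q)| = phi(3789) = 2520; group ≅ (Z/3789Z)^* ≅ Z/6Z × Z/420Z

The n-th cyclotomic polynomial Φ_3789(x) is the minimal polynomial of zeta_3789 over Q and has degree phi(3789) = 2520. So Q(zeta_3789) is a degree-2520 Galois extension with Galois group (Z/3789Z)^*. By CRT, (Z/3789Z)^* ≅ (Z/9Z)^* × (Z/421Z)^*. Each prime-power unit group is (Z/9Z)^* ≅ Z/6Z; (Z/421Z)^* ≅ Z/420Z. Hence Gal(Q(zeta_3789)/Q) ≅ Z/6Z × Z/420Z.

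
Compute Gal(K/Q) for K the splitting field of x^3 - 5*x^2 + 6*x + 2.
Gal(K/Q) = S_3 (symmetric group of order 6)

Compute the discriminant of x^3 + (-5)*x^2 + (6)*x + (2): Δ = -152. Since Δ is not a rational square, the Galois group is not contained in A_3; it must be the full S_3 (irreducibility of the cubic rules out anything smaller).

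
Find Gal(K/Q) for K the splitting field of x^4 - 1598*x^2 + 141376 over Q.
Gal(K/Q) = Z/2Z (cyclic of order 2)

f factors as (x^2 - 94)(x^2 - 1504), so the splitting field is K = Q(sqrt(94), sqrt(1504)). The squarefree part of 94 is 94 and the squarefree part of 1504 is also 94, so sqrt(94) and sqrt(1504) are both rational multiples of sqrt(94). Hence Q(sqrt(94)) = Q(sqrt(1504)) = Q(sqrt(94)), and the splitting field collapses to a single degree-2 extension with Galois group Z/2Z.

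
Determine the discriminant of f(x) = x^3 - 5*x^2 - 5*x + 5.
Δ = 5200

For x^3 + a x^2 + b x + c the discriminant is Δ = 18 a b c - 4 a^3 c + a^2 b^2 - 4 b^3 - 27 c^2.
Plug a = -5, b = -5, c = 5:
  18*(-5)*(-5)*(5) - 4*(-5)^3*(5) + (-5)^2*(-5)^2 - 4*(-5)^3 - 27*(5)^2
  = 2250 + (2500) + 625 + (500) + (-675)
  = 5200.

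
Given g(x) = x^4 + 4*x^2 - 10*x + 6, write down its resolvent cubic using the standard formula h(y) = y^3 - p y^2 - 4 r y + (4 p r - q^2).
h(y) = y^3 - 4*y^2 - 24*y - 4

Identify coefficients: p = 4, q = -10, r = 6.
Plug into h(y) = y^3 - p y^2 - 4 r y + (4 p r - q^2):
  h(y) = y^3 - (4) y^2 - 4*(6) y + (4*(4)*(6) - (-10)^2)
       = y^3 + (-4) y^2 + (-24) y + (-4).
Simplifying: h(y) = y^3 - 4*y^2 - 24*y - 4.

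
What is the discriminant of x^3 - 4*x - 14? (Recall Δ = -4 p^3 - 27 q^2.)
Δ = -5036

For a depressed cubic x^3 + p x + q the discriminant is Δ = -4 p^3 - 27 q^2 = -4*(-4)^3 - 27*(-14)^2 = 256 - 5292 = -5036.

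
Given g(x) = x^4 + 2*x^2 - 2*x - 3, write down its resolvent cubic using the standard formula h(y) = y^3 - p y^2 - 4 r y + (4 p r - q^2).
h(y) = y^3 - 2*y^2 + 12*y - 28

Identify coefficients: p = 2, q = -2, r = -3.
Plug into h(y) = y^3 - p y^2 - 4 r y + (4 p r - q^2):
  h(y) = y^3 - (2) y^2 - 4*(-3) y + (4*(2)*(-3) - (-2)^2)
       = y^3 + (-2) y^2 + (12) y + (-28).
Simplifying: h(y) = y^3 - 2*y^2 + 12*y - 28.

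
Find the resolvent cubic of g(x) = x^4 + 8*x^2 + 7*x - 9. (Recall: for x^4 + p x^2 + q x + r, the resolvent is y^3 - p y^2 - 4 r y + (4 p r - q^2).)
h(y) = y^3 - 8*y^2 + 36*y - 337

Identify coefficients: p = 8, q = 7, r = -9.
Plug into h(y) = y^3 - p y^2 - 4 r y + (4 p r - q^2):
  h(y) = y^3 - (8) y^2 - 4*(-9) y + (4*(8)*(-9) - (7)^2)
       = y^3 + (-8) y^2 + (36) y + (-337).
Simplifying: h(y) = y^3 - 8*y^2 + 36*y - 337.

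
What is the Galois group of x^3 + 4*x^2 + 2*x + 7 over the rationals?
Gal(K/Q) = S_3 (symmetric group of order 6)

Compute the discriminant of x^3 + (4)*x^2 + (2)*x + (7): Δ = -2075. Since Δ is not a rational square, the Galois group is not contained in A_3; it must be the full S_3 (irreducibility of the cubic rules out anything smaller).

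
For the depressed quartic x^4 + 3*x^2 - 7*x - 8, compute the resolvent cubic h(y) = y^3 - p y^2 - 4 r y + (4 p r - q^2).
h(y) = y^3 - 3*y^2 + 32*y - 145

Identify coefficients: p = 3, q = -7, r = -8.
Plug into h(y) = y^3 - p y^2 - 4 r y + (4 p r - q^2):
  h(y) = y^3 - (3) y^2 - 4*(-8) y + (4*(3)*(-8) - (-7)^2)
       = y^3 + (-3) y^2 + (32) y + (-145).
Simplifying: h(y) = y^3 - 3*y^2 + 32*y - 145.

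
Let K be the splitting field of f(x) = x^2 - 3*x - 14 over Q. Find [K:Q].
[K:Q] = 2

The discriminant of x^2 + (-3)*x + (-14) is b^2 - 4c = 9 - (-56) = 65. Since 65 is not a perfect square in Q, the polynomial is irreducible over Q. Its two roots generate a degree-2 extension, so [K:Q] = 2.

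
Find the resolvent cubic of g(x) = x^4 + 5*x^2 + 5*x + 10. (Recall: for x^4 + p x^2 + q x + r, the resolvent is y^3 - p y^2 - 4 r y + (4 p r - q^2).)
h(y) = y^3 - 5*y^2 - 40*y + 175

Identify coefficients: p = 5, q = 5, r = 10.
Plug into h(y) = y^3 - p y^2 - 4 r y + (4 p r - q^2):
  h(y) = y^3 - (5) y^2 - 4*(10) y + (4*(5)*(10) - (5)^2)
       = y^3 + (-5) y^2 + (-40) y + (175).
Simplifying: h(y) = y^3 - 5*y^2 - 40*y + 175.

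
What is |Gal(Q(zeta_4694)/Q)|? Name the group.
|Gal(Q(zeta_4694)/Q)| = phi(4694) = 2346; group ≅ (Z/4694Z)^* ≅ Z/2346Z

The n-th cyclotomic polynomial Φ_4694(x) is the minimal polynomial of zeta_4694 over Q and has degree phi(4694) = 2346. So Q(zeta_4694) is a degree-2346 Galois extension with Galois group (Z/4694Z)^*. By CRT, (Z/4694Z)^* ≅ (Z/2Z)^* × (Z/2347Z)^*. Each prime-power unit group is (Z/2Z)^* ≅ trivial group (order 1); (Z/2347Z)^* ≅ Z/2346Z. Hence Gal(Q(zeta_4694)/Q) ≅ Z/2346Z.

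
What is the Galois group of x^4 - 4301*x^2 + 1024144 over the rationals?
Gal(K/Q) = Z/2Z (cyclic of order 2)

f factors as (x^2 - 4048)(x^2 - 253), so the splitting field is K = Q(sqrt(4048), sqrt(253)). The squarefree part of 4048 is 253 and the squarefree part of 253 is also 253, so sqrt(4048) and sqrt(253) are both rational multiples of sqrt(253). Hence Q(sqrt(4048)) = Q(sqrt(253)) = Q(sqrt(253)), and the splitting field collapses to a single degree-2 extension with Galois group Z/2Z.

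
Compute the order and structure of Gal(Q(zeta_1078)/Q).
|Gal(Q(zeta_1078)/Q)| = phi(1078) = 420; group ≅ (Z/1078Z)^* ≅ Z/10Z × Z/42Z

The n-th cyclotomic polynomial Φ_1078(x) is the minimal polynomial of zeta_1078 over Q and has degree phi(1078) = 420. So Q(zeta_1078) is a degree-420 Galois extension with Galois group (Z/1078Z)^*. By CRT, (Z/1078Z)^* ≅ (Z/2Z)^* × (Z/49Z)^* × (Z/11Z)^*. Each prime-power unit group is (Z/2Z)^* ≅ trivial group (order 1); (Z/49Z)^* ≅ Z/42Z; (Z/11Z)^* ≅ Z/10Z. Hence Gal(Q(zeta_1078)/Q) ≅ Z/10Z × Z/42Z.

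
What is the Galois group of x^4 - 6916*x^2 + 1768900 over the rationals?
Gal(K/Q) = Z/2Z (cyclic of order 2)

f factors as (x^2 - 6650)(x^2 - 266), so the splitting field is K = Q(sqrt(6650), sqrt(266)). The squarefree part of 6650 is 266 and the squarefree part of 266 is also 266, so sqrt(6650) and sqrt(266) are both rational multiples of sqrt(266). Hence Q(sqrt(6650)) = Q(sqrt(266)) = Q(sqrt(266)), and the splitting field collapses to a single degree-2 extension with Galois group Z/2Z.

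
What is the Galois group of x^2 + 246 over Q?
Gal(K/Q) = Z/2Z (cyclic of order 2)

x^2 + 246 is irreducible over Q since -246 is not a rational square. The splitting field Q(sqrt(-246)) has degree 2 over Q, and its unique nontrivial automorphism is sqrt(-246) ↦ -sqrt(-246). Hence Gal(Q(sqrt(-246))/Q) = Z/2Z.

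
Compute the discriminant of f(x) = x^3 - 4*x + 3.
Δ = 13

For a depressed cubic x^3 + p x + q the discriminant is Δ = -4 p^3 - 27 q^2 = -4*(-4)^3 - 27*(3)^2 = 256 - 243 = 13.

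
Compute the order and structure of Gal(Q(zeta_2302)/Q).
|Gal(Q(zeta_2302)/Q)| = phi(2302) = 1150; group ≅ (Z/2302Z)^* ≅ Z/1150Z

The n-th cyclotomic polynomial Φ_2302(x) is the minimal polynomial of zeta_2302 over Q and has degree phi(2302) = 1150. So Q(zeta_2302) is a degree-1150 Galois extension with Galois group (Z/2302Z)^*. By CRT, (Z/2302Z)^* ≅ (Z/2Z)^* × (Z/1151Z)^*. Each prime-power unit group is (Z/2Z)^* ≅ trivial group (order 1); (Z/1151Z)^* ≅ Z/1150Z. Hence Gal(Q(zeta_2302)/Q) ≅ Z/1150Z.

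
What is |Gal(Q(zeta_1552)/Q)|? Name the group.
|Gal(Q(zeta_1552)/Q)| = phi(1552) = 768; group ≅ (Z/1552Z)^* ≅ Z/2Z × Z/4Z × Z/96Z

The n-th cyclotomic polynomial Φ_1552(x) is the minimal polynomial of zeta_1552 over Q and has degree phi(1552) = 768. So Q(zeta_1552) is a degree-768 Galois extension with Galois group (Z/1552Z)^*. By CRT, (Z/1552Z)^* ≅ (Z/16Z)^* × (Z/97Z)^*. Each prime-power unit group is (Z/16Z)^* ≅ Z/2Z × Z/4Z; (Z/97Z)^* ≅ Z/96Z. Hence Gal(Q(zeta_1552)/Q) ≅ Z/2Z × Z/4Z × Z/96Z.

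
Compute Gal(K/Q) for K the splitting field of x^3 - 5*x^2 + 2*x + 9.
Gal(K/Q) = S_3 (symmetric group of order 6)

Compute the discriminant of x^3 + (-5)*x^2 + (2)*x + (9): Δ = 761. Since Δ is not a rational square, the Galois group is not contained in A_3; it must be the full S_3 (irreducibility of the cubic rules out anything smaller).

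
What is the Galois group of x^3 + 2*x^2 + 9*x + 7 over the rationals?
Gal(K/Q) = S_3 (symmetric group of order 6)

Compute the discriminant of x^3 + (2)*x^2 + (9)*x + (7): Δ = -1871. Since Δ is not a rational square, the Galois group is not contained in A_3; it must be the full S_3 (irreducibility of the cubic rules out anything smaller).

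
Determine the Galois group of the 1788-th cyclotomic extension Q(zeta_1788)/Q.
|Gal(Q(zeta_1788)/Q)| = phi(1788) = 592; group ≅ (Z/1788Z)^* ≅ Z/2Z × Z/2Z × Z/148Z

The n-th cyclotomic polynomial Φ_1788(x) is the minimal polynomial of zeta_1788 over Q and has degree phi(1788) = 592. So Q(zeta_1788) is a degree-592 Galois extension with Galois group (Z/1788Z)^*. By CRT, (Z/1788Z)^* ≅ (Z/4Z)^* × (Z/3Z)^* × (Z/149Z)^*. Each prime-power unit group is (Z/4Z)^* ≅ Z/2Z; (Z/3Z)^* ≅ Z/2Z; (Z/149Z)^* ≅ Z/148Z. Hence Gal(Q(zeta_1788)/Q) ≅ Z/2Z × Z/2Z × Z/148Z.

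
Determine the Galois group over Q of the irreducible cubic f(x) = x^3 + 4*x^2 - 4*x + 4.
Gal(K/Q) = S_3 (symmetric group of order 6)

Compute the discriminant of x^3 + (4)*x^2 + (-4)*x + (4): Δ = -2096. Since Δ is not a rational square, the Galois group is not contained in A_3; it must be the full S_3 (irreducibility of the cubic rules out anything smaller).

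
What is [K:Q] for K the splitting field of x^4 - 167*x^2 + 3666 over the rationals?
[K:Q] = 4

f factors as (x^2 - 141)(x^2 - 26); the splitting field is K = Q(sqrt(141), sqrt(26)). Since 141, 26, and 3666 are all non-squares in Q, the three subfields Q(sqrt(141)), Q(sqrt(26)), Q(sqrt(3666)) are distinct degree-2 extensions, so [K:Q] = 4 (Klein four Galois group).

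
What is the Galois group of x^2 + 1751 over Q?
Gal(K/Q) = Z/2Z (cyclic of order 2)

x^2 + 1751 is irreducible over Q since -1751 is not a rational square. The splitting field Q(sqrt(-1751)) has degree 2 over Q, and its unique nontrivial automorphism is sqrt(-1751) ↦ -sqrt(-1751). Hence Gal(Q(sqrt(-1751))/Q) = Z/2Z.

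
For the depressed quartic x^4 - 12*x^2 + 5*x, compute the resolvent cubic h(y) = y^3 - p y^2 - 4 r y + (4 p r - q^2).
h(y) = y^3 + 12*y^2 - 25

Identify coefficients: p = -12, q = 5, r = 0.
Plug into h(y) = y^3 - p y^2 - 4 r y + (4 p r - q^2):
  h(y) = y^3 - (-12) y^2 - 4*(0) y + (4*(-12)*(0) - (5)^2)
       = y^3 + (12) y^2 + (0) y + (-25).
Simplifying: h(y) = y^3 + 12*y^2 - 25.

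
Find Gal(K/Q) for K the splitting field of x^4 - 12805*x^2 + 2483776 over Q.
Gal(K/Q) = Z/2Z (cyclic of order 2)

f factors as (x^2 - 12608)(x^2 - 197), so the splitting field is K = Q(sqrt(12608), sqrt(197)). The squarefree part of 12608 is 197 and the squarefree part of 197 is also 197, so sqrt(12608) and sqrt(197) are both rational multiples of sqrt(197). Hence Q(sqrt(12608)) = Q(sqrt(197)) = Q(sqrt(197)), and the splitting field collapses to a single degree-2 extension with Galois group Z/2Z.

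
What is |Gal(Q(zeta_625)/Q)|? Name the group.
|Gal(Q(zeta_625)/Q)| = phi(625) = 500; group ≅ (Z/625Z)^* ≅ Z/500Z

The n-th cyclotomic polynomial Φ_625(x) is the minimal polynomial of zeta_625 over Q and has degree phi(625) = 500. So Q(zeta_625) is a degree-500 Galois extension with Galois group (Z/625Z)^*. (Z/625Z)^* is cyclic since 625 is an odd prime power (or 4). Hence Gal(Q(zeta_625)/Q) ≅ Z/500Z.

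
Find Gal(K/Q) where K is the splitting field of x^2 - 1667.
Gal(K/Q) = Z/2Z (cyclic of order 2)

x^2 - 1667 is irreducible over Q since 1667 is not a rational square. The splitting field Q(sqrt(1667)) has degree 2 over Q, and its unique nontrivial automorphism is sqrt(1667) ↦ -sqrt(1667). Hence Gal(Q(sqrt(1667))/Q) = Z/2Z.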